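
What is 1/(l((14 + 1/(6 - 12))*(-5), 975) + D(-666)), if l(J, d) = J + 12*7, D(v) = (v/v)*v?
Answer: -6/3907 ≈ -0.0015357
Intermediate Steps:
D(v) = v (D(v) = 1*v = v)
l(J, d) = 84 + J (l(J, d) = J + 84 = 84 + J)
1/(l((14 + 1/(6 - 12))*(-5), 975) + D(-666)) = 1/((84 + (14 + 1/(6 - 12))*(-5)) - 666) = 1/((84 + (14 + 1/(-6))*(-5)) - 666) = 1/((84 + (14 - 1/6)*(-5)) - 666) = 1/((84 + (83/6)*(-5)) - 666) = 1/((84 - 415/6) - 666) = 1/(89/6 - 666) = 1/(-3907/6) = -6/3907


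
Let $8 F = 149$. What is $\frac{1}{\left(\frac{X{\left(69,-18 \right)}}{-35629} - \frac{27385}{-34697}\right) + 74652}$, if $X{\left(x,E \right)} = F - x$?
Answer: $\frac{9889755304}{738297832538419} \approx 1.3395 \cdot 10^{-5}$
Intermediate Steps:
$F = \frac{149}{8}$ ($F = \frac{1}{8} \cdot 149 = \frac{149}{8} \approx 18.625$)
$X{\left(x,E \right)} = \frac{149}{8} - x$
$\frac{1}{\left(\frac{X{\left(69,-18 \right)}}{-35629} - \frac{27385}{-34697}\right) + 74652} = \frac{1}{\left(\frac{\frac{149}{8} - 69}{-35629} - \frac{27385}{-34697}\right) + 74652} = \frac{1}{\left(\left(\frac{149}{8} - 69\right) \left(- \frac{1}{35629}\right) - - \frac{27385}{34697}\right) + 74652} = \frac{1}{\left(\left(- \frac{403}{8}\right) \left(- \frac{1}{35629}\right) + \frac{27385}{34697}\right) + 74652} = \frac{1}{\left(\frac{403}{285032} + \frac{27385}{34697}\right) + 74652} = \frac{1}{\frac{7819584211}{9889755304} + 74652} = \frac{1}{\frac{738297832538419}{9889755304}} = \frac{9889755304}{738297832538419}$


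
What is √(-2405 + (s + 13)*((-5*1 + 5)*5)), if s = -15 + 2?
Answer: I*√2405 ≈ 49.041*I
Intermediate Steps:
s = -13
√(-2405 + (s + 13)*((-5*1 + 5)*5)) = √(-2405 + (-13 + 13)*((-5*1 + 5)*5)) = √(-2405 + 0*((-5 + 5)*5)) = √(-2405 + 0*(0*5)) = √(-2405 + 0*0) = √(-2405 + 0) = √(-2405) = I*√2405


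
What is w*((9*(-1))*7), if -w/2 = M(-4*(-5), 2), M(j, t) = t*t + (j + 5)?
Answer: 3654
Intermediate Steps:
M(j, t) = 5 + j + t² (M(j, t) = t² + (5 + j) = 5 + j + t²)
w = -58 (w = -2*(5 - 4*(-5) + 2²) = -2*(5 + 20 + 4) = -2*29 = -58)
w*((9*(-1))*7) = -58*9*(-1)*7 = -(-522)*7 = -58*(-63) = 3654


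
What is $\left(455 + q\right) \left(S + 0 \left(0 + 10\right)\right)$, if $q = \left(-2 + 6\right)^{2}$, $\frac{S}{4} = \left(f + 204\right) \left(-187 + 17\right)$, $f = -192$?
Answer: $-3843360$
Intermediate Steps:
$S = -8160$ ($S = 4 \left(-192 + 204\right) \left(-187 + 17\right) = 4 \cdot 12 \left(-170\right) = 4 \left(-2040\right) = -8160$)
$q = 16$ ($q = 4^{2} = 16$)
$\left(455 + q\right) \left(S + 0 \left(0 + 10\right)\right) = \left(455 + 16\right) \left(-8160 + 0 \left(0 + 10\right)\right) = 471 \left(-8160 + 0 \cdot 10\right) = 471 \left(-8160 + 0\right) = 471 \left(-8160\right) = -3843360$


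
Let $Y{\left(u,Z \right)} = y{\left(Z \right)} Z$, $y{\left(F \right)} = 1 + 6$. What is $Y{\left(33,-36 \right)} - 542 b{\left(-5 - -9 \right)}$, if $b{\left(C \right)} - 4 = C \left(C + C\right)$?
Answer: $-19764$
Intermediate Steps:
$y{\left(F \right)} = 7$
$b{\left(C \right)} = 4 + 2 C^{2}$ ($b{\left(C \right)} = 4 + C \left(C + C\right) = 4 + C 2 C = 4 + 2 C^{2}$)
$Y{\left(u,Z \right)} = 7 Z$
$Y{\left(33,-36 \right)} - 542 b{\left(-5 - -9 \right)} = 7 \left(-36\right) - 542 \left(4 + 2 \left(-5 - -9\right)^{2}\right) = -252 - 542 \left(4 + 2 \left(-5 + 9\right)^{2}\right) = -252 - 542 \left(4 + 2 \cdot 4^{2}\right) = -252 - 542 \left(4 + 2 \cdot 16\right) = -252 - 542 \left(4 + 32\right) = -252 - 19512 = -19764$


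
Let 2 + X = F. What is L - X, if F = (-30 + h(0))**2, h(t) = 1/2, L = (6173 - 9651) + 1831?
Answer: -10061/4 ≈ -2515.3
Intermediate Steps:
L = -1647 (L = -3478 + 1831 = -1647)
h(t) = 1/2
F = 3481/4 (F = (-30 + 1/2)**2 = (-59/2)**2 = 3481/4 ≈ 870.25)
X = 3473/4 (X = -2 + 3481/4 = 3473/4 ≈ 868.25)
L - X = -1647 - 1*3473/4 = -1647 - 3473/4 = -10061/4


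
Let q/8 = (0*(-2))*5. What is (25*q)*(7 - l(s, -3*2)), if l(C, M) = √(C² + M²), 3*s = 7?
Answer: 0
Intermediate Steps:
s = 7/3 (s = (⅓)*7 = 7/3 ≈ 2.3333)
q = 0 (q = 8*((0*(-2))*5) = 8*(0*5) = 8*0 = 0)
(25*q)*(7 - l(s, -3*2)) = (25*0)*(7 - √((7/3)² + (-3*2)²)) = 0*(7 - √(49/9 + (-6)²)) = 0*(7 - √(49/9 + 36)) = 0*(7 - √(373/9)) = 0*(7 - √373/3) = 0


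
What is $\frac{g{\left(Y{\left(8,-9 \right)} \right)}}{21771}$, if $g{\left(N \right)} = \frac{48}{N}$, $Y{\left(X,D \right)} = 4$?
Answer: $\frac{4}{7257} \approx 0.00055119$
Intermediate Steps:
$\frac{g{\left(Y{\left(8,-9 \right)} \right)}}{21771} = \frac{48 \cdot \frac{1}{4}}{21771} = 48 \cdot \frac{1}{4} \cdot \frac{1}{21771} = 12 \cdot \frac{1}{21771} = \frac{4}{7257}$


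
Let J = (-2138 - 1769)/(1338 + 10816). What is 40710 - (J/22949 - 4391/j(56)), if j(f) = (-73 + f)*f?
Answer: 5404329816590349/132766941496 ≈ 40705.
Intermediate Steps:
J = -3907/12154 ≈ -0.32146
j(f) = f*(-73 + f)
40710 - (J/22949 - 4391/j(56)) = 40710 - (-3907/12154/22949 - 4391*1/(56*(-73 + 56))) = 40710 - (-3907/12154*1/22949 - 4391/(56*(-17))) = 40710 - (-3907/278922146 - 4391/(-952)) = 40710 - (-3907/278922146 - 4391*(-1/952)) = 40710 - (-3907/278922146 + 4391/952) = 40710 - 1*612371711811/132766941496 = 40710 - 612371711811/132766941496 = 5404329816590349/132766941496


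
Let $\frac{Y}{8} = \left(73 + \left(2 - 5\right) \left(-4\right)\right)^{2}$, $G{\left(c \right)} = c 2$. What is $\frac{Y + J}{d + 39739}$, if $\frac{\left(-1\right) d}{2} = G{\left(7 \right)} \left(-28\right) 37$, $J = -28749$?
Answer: $\frac{29051}{68747} \approx 0.42258$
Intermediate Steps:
$G{\left(c \right)} = 2 c$
$d = 29008$ ($d = - 2 \cdot 2 \cdot 7 \left(-28\right) 37 = - 2 \cdot 14 \left(-28\right) 37 = - 2 \left(\left(-392\right) 37\right) = \left(-2\right) \left(-14504\right) = 29008$)
$Y = 57800$ ($Y = 8 \left(73 + \left(2 - 5\right) \left(-4\right)\right)^{2} = 8 \left(73 - -12\right)^{2} = 8 \left(73 + 12\right)^{2} = 8 \cdot 85^{2} = 8 \cdot 7225 = 57800$)
$\frac{Y + J}{d + 39739} = \frac{57800 - 28749}{29008 + 39739} = \frac{29051}{68747}$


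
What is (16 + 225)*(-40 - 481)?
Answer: -125561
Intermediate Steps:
(16 + 225)*(-40 - 481) = 241*(-521) = -125561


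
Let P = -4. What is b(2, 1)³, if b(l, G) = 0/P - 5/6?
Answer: -125/216 ≈ -0.57870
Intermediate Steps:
b(l, G) = -⅚ (b(l, G) = 0/(-4) - 5/6 = 0*(-¼) - 5*⅙ = 0 - ⅚ = -⅚)
b(2, 1)³ = (-⅚)³ = -125/216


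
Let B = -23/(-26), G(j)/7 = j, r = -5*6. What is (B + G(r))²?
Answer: 29560969/676 ≈ 43729.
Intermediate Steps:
r = -30
G(j) = 7*j
B = 23/26 (B = -23*(-1/26) = 23/26 ≈ 0.88461)
(B + G(r))² = (23/26 + 7*(-30))² = (23/26 - 210)² = (-5437/26)² = 29560969/676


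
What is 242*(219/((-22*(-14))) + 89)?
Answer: 303941/14 ≈ 21710.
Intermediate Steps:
242*(219/((-22*(-14))) + 89) = 242*(219/308 + 89) = 242*(27631/308) = 303941/14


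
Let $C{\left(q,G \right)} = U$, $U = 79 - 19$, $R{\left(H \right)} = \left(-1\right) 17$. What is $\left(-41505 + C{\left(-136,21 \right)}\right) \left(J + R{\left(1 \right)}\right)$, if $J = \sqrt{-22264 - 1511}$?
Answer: $704565 - 207225 i \sqrt{951} \approx 7.0457 \cdot 10^{5} - 6.3905 \cdot 10^{6} i$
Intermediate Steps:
$R{\left(H \right)} = -17$
$U = 60$ ($U = 79 - 19 = 60$)
$C{\left(q,G \right)} = 60$
$J = 5 i \sqrt{951}$ ($J = \sqrt{-23775} = 5 i \sqrt{951} \approx 154.19 i$)
$\left(-41505 + C{\left(-136,21 \right)}\right) \left(J + R{\left(1 \right)}\right) = \left(-41505 + 60\right) \left(5 i \sqrt{951} - 17\right) = - 41445 \left(-17 + 5 i \sqrt{951}\right) = 704565 - 207225 i \sqrt{951}$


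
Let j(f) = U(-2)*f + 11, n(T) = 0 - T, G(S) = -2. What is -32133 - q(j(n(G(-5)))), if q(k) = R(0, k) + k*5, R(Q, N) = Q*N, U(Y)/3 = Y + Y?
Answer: -32068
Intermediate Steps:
U(Y) = 6*Y (U(Y) = 3*(Y + Y) = 3*(2*Y) = 6*Y)
n(T) = -T
j(f) = 11 - 12*f (j(f) = (6*(-2))*f + 11 = -12*f + 11 = 11 - 12*f)
R(Q, N) = N*Q
q(k) = 5*k (q(k) = k*0 + k*5 = 0 + 5*k = 5*k)
-32133 - q(j(n(G(-5)))) = -32133 - 5*(11 - (-12)*(-2)) = -32133 - 5*(11 - 12*2) = -32133 - 5*(11 - 24) = -32133 - 5*(-13) = -32133 - 1*(-65) = -32133 + 65 = -32068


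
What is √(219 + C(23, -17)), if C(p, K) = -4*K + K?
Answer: 3*√30 ≈ 16.432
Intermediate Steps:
C(p, K) = -3*K
√(219 + C(23, -17)) = √(219 - 3*(-17)) = √(219 + 51) = √270 = 3*√30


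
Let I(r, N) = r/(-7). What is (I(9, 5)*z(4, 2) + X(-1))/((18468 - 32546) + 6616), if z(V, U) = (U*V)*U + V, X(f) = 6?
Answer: 69/26117 ≈ 0.0026420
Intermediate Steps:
I(r, N) = -r/7 (I(r, N) = r*(-⅐) = -r/7)
z(V, U) = V + V*U² (z(V, U) = V*U² + V = V + V*U²)
(I(9, 5)*z(4, 2) + X(-1))/((18468 - 32546) + 6616) = ((-⅐*9)*(4*(1 + 2²)) + 6)/((18468 - 32546) + 6616) = (-36*(1 + 4)/7 + 6)/(-14078 + 6616) = (-36*5/7 + 6)/(-7462) = (-9/7*20 + 6)*(-1/7462) = (-180/7 + 6)*(-1/7462) = -138/7*(-1/7462) = 69/26117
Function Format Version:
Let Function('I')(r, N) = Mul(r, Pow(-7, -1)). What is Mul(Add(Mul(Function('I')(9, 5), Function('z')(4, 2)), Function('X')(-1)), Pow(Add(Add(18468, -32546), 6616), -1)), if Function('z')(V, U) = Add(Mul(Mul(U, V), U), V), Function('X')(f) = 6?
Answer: Rational(69, 26117) ≈ 0.0026420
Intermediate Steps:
Function('I')(r, N) = Mul(Rational(-1, 7), r) (Function('I')(r, N) = Mul(r, Rational(-1, 7)) = Mul(Rational(-1, 7), r))
Function('z')(V, U) = Add(V, Mul(V, Pow(U, 2))) (Function('z')(V, U) = Add(Mul(V, Pow(U, 2)), V) = Add(V, Mul(V, Pow(U, 2))))
Mul(Add(Mul(Function('I')(9, 5), Function('z')(4, 2)), Function('X')(-1)), Pow(Add(Add(18468, -32546), 6616), -1)) = Mul(Add(Mul(Mul(Rational(-1, 7), 9), Mul(4, Add(1, Pow(2, 2)))), 6), Pow(Add(Add(18468, -32546), 6616), -1)) = Mul(Add(Mul(Rational(-9, 7), Mul(4, Add(1, 4))), 6), Pow(Add(-14078, 6616), -1)) = Mul(Add(Mul(Rational(-9, 7), Mul(4, 5)), 6), Pow(-7462, -1)) = Mul(Add(Mul(Rational(-9, 7), 20), 6), Rational(-1, 7462)) = Mul(Add(Rational(-180, 7), 6), Rational(-1, 7462)) = Mul(Rational(-138, 7), Rational(-1, 7462)) = Rational(69, 26117)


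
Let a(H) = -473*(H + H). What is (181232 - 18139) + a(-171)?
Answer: 324859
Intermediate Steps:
a(H) = -946*H
(181232 - 18139) + a(-171) = (181232 - 18139) - 946*(-171) = 163093 + 161766 = 324859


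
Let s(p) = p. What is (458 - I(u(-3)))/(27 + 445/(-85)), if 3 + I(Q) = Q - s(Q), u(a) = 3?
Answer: 7837/370 ≈ 21.181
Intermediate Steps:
I(Q) = -3 (I(Q) = -3 + (Q - Q) = -3 + 0 = -3)
(458 - I(u(-3)))/(27 + 445/(-85)) = (458 - 1*(-3))/(27 + 445/(-85)) = (458 + 3)/(27 + 445*(-1/85)) = 461/(27 - 89/17) = 461/(370/17) = 461*(17/370) = 7837/370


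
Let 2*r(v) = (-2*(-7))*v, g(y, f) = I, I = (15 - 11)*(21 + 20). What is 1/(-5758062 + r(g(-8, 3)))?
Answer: -1/5756914 ≈ -1.7370e-7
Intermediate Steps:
I = 164 (I = 4*41 = 164)
g(y, f) = 164
r(v) = 7*v (r(v) = ((-2*(-7))*v)/2 = (14*v)/2 = 7*v)
1/(-5758062 + r(g(-8, 3))) = 1/(-5758062 + 7*164) = 1/(-5758062 + 1148) = 1/(-5756914) = -1/5756914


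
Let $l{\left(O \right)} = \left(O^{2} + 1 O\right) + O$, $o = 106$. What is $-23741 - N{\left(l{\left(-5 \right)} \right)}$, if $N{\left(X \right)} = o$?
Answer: $-23847$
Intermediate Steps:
$l{\left(O \right)} = O^{2} + 2 O$ ($l{\left(O \right)} = \left(O^{2} + O\right) + O = \left(O + O^{2}\right) + O = O^{2} + 2 O$)
$N{\left(X \right)} = 106$
$-23741 - N{\left(l{\left(-5 \right)} \right)} = -23741 - 106 = -23847$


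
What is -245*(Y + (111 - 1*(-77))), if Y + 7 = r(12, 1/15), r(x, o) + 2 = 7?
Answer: -45570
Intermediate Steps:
r(x, o) = 5 (r(x, o) = -2 + 7 = 5)
Y = -2 (Y = -7 + 5 = -2)
-245*(Y + (111 - 1*(-77))) = -245*(-2 + (111 - 1*(-77))) = -245*(-2 + (111 + 77)) = -245*(-2 + 188) = -245*186 = -45570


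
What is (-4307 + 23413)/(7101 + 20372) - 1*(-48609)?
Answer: 1335454163/27473 ≈ 48610.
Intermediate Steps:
(-4307 + 23413)/(7101 + 20372) - 1*(-48609) = 19106/27473 + 48609 = 1335454163/27473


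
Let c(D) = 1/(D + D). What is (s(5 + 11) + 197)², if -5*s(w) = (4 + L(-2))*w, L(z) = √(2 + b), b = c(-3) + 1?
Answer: 2546899/75 - 4912*√102/25 ≈ 31974.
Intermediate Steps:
c(D) = 1/(2*D)
b = ⅚ (b = (½)/(-3) + 1 = (½)*(-⅓) + 1 = -⅙ + 1 = ⅚ ≈ 0.83333)
L(z) = √102/6 (L(z) = √(2 + ⅚) = √(17/6) = √102/6)
s(w) = -w*(4 + √102/6)/5 (s(w) = -(4 + √102/6)*w/5 = -w*(4 + √102/6)/5)
(s(5 + 11) + 197)² = (-(5 + 11)*(24 + √102)/30 + 197)² = (-1/30*16*(24 + √102) + 197)² = ((-64/5 - 8*√102/15) + 197)² = (921/5 - 8*√102/15)²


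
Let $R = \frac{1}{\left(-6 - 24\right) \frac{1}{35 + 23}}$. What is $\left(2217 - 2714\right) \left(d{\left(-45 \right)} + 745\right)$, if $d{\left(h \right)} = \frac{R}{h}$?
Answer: $- \frac{249943288}{675} \approx -3.7029 \cdot 10^{5}$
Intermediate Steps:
$R = - \frac{29}{15}$ ($R = \frac{1}{\left(-30\right) \frac{1}{58}} = \frac{1}{- \frac{15}{29}} = - \frac{29}{15} \approx -1.9333$)
$d{\left(h \right)} = - \frac{29}{15 h}$
$\left(2217 - 2714\right) \left(d{\left(-45 \right)} + 745\right) = \left(2217 - 2714\right) \left(- \frac{29}{15 \left(-45\right)} + 745\right) = - 497 \left(\left(- \frac{29}{15}\right) \left(- \frac{1}{45}\right) + 745\right) = - 497 \left(\frac{29}{675} + 745\right) = \left(-497\right) \frac{502904}{675} = - \frac{249943288}{675}$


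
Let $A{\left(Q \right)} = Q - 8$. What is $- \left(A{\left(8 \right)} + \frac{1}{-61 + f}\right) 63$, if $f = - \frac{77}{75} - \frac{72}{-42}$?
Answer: $\frac{33075}{31664} \approx 1.0446$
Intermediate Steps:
$f = \frac{361}{525}$ ($f = \left(-77\right) \frac{1}{75} - - \frac{12}{7} = - \frac{77}{75} + \frac{12}{7} = \frac{361}{525} \approx 0.68762$)
$A{\left(Q \right)} = -8 + Q$
$- \left(A{\left(8 \right)} + \frac{1}{-61 + f}\right) 63 = - \left(\left(-8 + 8\right) + \frac{1}{-61 + \frac{361}{525}}\right) 63 = - \left(0 + \frac{1}{- \frac{31664}{525}}\right) 63 = - \left(0 - \frac{525}{31664}\right) 63 = - \frac{\left(-525\right) 63}{31664} = \left(-1\right) \left(- \frac{33075}{31664}\right) = \frac{33075}{31664}$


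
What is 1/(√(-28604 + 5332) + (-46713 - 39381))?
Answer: -43047/3706100054 - I*√5818/3706100054 ≈ -1.1615e-5 - 2.0581e-8*I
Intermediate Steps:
1/(√(-28604 + 5332) + (-46713 - 39381)) = 1/(√(-23272) - 86094) = 1/(2*I*√5818 - 86094) = 1/(-86094 + 2*I*√5818)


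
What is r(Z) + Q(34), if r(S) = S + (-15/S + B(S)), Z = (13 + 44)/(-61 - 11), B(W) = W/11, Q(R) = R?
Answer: 21771/418 ≈ 52.084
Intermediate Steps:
B(W) = W/11 (B(W) = W*(1/11) = W/11)
Z = -19/24 (Z = 57/(-72) = 57*(-1/72) = -19/24 ≈ -0.79167)
r(S) = -15/S + 12*S/11 (r(S) = S + (-15/S + S/11) = -15/S + 12*S/11)
r(Z) + Q(34) = (-15/(-19/24) + (12/11)*(-19/24)) + 34 = (-15*(-24/19) - 19/22) + 34 = (360/19 - 19/22) + 34 = 7559/418 + 34 = 21771/418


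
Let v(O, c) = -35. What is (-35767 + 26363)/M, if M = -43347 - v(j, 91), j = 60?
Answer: 2351/10828 ≈ 0.21712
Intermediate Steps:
M = -43312 (M = -43347 - 1*(-35) = -43347 + 35 = -43312)
(-35767 + 26363)/M = (-35767 + 26363)/(-43312) = -9404*(-1/43312) = 2351/10828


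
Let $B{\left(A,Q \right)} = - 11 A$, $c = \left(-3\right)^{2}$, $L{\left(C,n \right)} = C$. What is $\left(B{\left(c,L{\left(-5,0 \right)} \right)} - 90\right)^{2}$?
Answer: $35721$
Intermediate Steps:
$c = 9$
$\left(B{\left(c,L{\left(-5,0 \right)} \right)} - 90\right)^{2} = \left(\left(-11\right) 9 - 90\right)^{2} = \left(-99 - 90\right)^{2} = \left(-189\right)^{2} = 35721$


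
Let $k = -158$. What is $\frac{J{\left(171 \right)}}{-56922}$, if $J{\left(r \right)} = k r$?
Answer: $\frac{4503}{9487} \approx 0.47465$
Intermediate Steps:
$J{\left(r \right)} = - 158 r$
$\frac{J{\left(171 \right)}}{-56922} = \frac{\left(-158\right) 171}{-56922} = \left(-27018\right) \left(- \frac{1}{56922}\right) = \frac{4503}{9487}$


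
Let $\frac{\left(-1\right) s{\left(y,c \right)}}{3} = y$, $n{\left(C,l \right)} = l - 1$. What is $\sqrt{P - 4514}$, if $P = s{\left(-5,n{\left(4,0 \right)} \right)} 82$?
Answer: $2 i \sqrt{821} \approx 57.306 i$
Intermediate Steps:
$n{\left(C,l \right)} = -1 + l$ ($n{\left(C,l \right)} = l - 1 = -1 + l$)
$s{\left(y,c \right)} = - 3 y$
$P = 1230$ ($P = \left(-3\right) \left(-5\right) 82 = 15 \cdot 82 = 1230$)
$\sqrt{P - 4514} = \sqrt{1230 - 4514} = \sqrt{-3284} = 2 i \sqrt{821}$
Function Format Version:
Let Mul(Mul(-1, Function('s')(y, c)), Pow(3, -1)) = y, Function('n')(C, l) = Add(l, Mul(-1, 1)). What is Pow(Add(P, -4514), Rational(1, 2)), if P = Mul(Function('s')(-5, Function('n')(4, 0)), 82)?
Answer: Mul(2, I, Pow(821, Rational(1, 2))) ≈ Mul(57.306, I)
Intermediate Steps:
Function('n')(C, l) = Add(-1, l) (Function('n')(C, l) = Add(l, -1) = Add(-1, l))
Function('s')(y, c) = Mul(-3, y)
P = 1230 (P = Mul(Mul(-3, -5), 82) = Mul(15, 82) = 1230)
Pow(Add(P, -4514), Rational(1, 2)) = Pow(Add(1230, -4514), Rational(1, 2)) = Pow(-3284, Rational(1, 2)) = Mul(2, I, Pow(821, Rational(1, 2)))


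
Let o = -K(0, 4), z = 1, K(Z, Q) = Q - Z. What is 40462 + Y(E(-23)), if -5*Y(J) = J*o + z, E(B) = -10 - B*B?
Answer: 200153/5 ≈ 40031.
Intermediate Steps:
E(B) = -10 - B**2
o = -4 (o = -(4 - 1*0) = -(4 + 0) = -1*4 = -4)
Y(J) = -1/5 + 4*J/5 (Y(J) = -(J*(-4) + 1)/5 = -(-4*J + 1)/5 = -(1 - 4*J)/5 = -1/5 + 4*J/5)
40462 + Y(E(-23)) = 40462 + (-1/5 + 4*(-10 - 1*(-23)**2)/5) = 40462 + (-1/5 + 4*(-10 - 1*529)/5) = 40462 + (-1/5 + 4*(-10 - 529)/5) = 40462 + (-1/5 + (4/5)*(-539)) = 40462 + (-1/5 - 2156/5) = 40462 - 2157/5 = 200153/5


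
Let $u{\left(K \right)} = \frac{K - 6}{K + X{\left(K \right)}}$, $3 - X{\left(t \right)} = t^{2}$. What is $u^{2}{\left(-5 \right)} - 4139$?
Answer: $- \frac{3017210}{729} \approx -4138.8$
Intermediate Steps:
$X{\left(t \right)} = 3 - t^{2}$
$u{\left(K \right)} = \frac{-6 + K}{3 + K - K^{2}}$ ($u{\left(K \right)} = \frac{K - 6}{K - \left(-3 + K^{2}\right)} = \frac{-6 + K}{3 + K - K^{2}}$)
$u^{2}{\left(-5 \right)} - 4139 = \left(\frac{-6 - 5}{3 - 5 - \left(-5\right)^{2}}\right)^{2} - 4139 = \left(\frac{1}{3 - 5 - 25} \left(-11\right)\right)^{2} - 4139 = \left(\frac{1}{-27} \left(-11\right)\right)^{2} - 4139 = \left(\left(- \frac{1}{27}\right) \left(-11\right)\right)^{2} - 4139 = \left(\frac{11}{27}\right)^{2} - 4139 = \frac{121}{729} - 4139 = - \frac{3017210}{729}$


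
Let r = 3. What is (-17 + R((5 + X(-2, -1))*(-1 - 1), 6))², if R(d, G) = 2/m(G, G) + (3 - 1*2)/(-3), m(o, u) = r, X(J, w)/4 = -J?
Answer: 2500/9 ≈ 277.78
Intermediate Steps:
X(J, w) = -4*J (X(J, w) = 4*(-J) = -4*J)
m(o, u) = 3
R(d, G) = ⅓ (R(d, G) = 2/3 + (3 - 1*2)/(-3) = 2*(⅓) + (3 - 2)*(-⅓) = ⅔ + 1*(-⅓) = ⅔ - ⅓ = ⅓)
(-17 + R((5 + X(-2, -1))*(-1 - 1), 6))² = (-17 + ⅓)² = (-50/3)² = 2500/9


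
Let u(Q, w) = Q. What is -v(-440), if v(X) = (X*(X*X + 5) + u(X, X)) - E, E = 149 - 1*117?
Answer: 85186672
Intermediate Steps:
E = 32 (E = 149 - 117 = 32)
v(X) = -32 + X + X*(5 + X²) (v(X) = (X*(X*X + 5) + X) - 1*32 = (X*(X² + 5) + X) - 32 = (X*(5 + X²) + X) - 32 = (X + X*(5 + X²)) - 32 = -32 + X + X*(5 + X²))
-v(-440) = -(-32 + (-440)³ + 6*(-440)) = -(-32 - 85184000 - 2640) = -1*(-85186672) = 85186672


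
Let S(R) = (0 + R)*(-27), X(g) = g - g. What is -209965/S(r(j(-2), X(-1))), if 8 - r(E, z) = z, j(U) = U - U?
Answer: 209965/216 ≈ 972.06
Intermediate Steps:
X(g) = 0
j(U) = 0
r(E, z) = 8 - z
S(R) = -27*R (S(R) = R*(-27) = -27*R)
-209965/S(r(j(-2), X(-1))) = -209965*(-1/(27*(8 - 1*0))) = -209965*(-1/(27*(8 + 0))) = -209965/((-27*8)) = -209965/(-216) = -209965*(-1/216) = 209965/216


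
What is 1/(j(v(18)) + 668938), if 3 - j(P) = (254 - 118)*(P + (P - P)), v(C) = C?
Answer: 1/666493 ≈ 1.5004e-6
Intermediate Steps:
j(P) = 3 - 136*P (j(P) = 3 - (254 - 118)*(P + (P - P)) = 3 - 136*(P + 0) = 3 - 136*P)
1/(j(v(18)) + 668938) = 1/((3 - 136*18) + 668938) = 1/((3 - 2448) + 668938) = 1/(-2445 + 668938) = 1/666493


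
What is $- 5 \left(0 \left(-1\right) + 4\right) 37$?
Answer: $-740$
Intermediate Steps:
$- 5 \left(0 \left(-1\right) + 4\right) 37 = - 5 \left(0 + 4\right) 37 = \left(-5\right) 4 \cdot 37 = \left(-20\right) 37 = -740$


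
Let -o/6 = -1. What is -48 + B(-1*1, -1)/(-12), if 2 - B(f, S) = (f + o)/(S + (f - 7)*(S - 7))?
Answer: -36409/756 ≈ -48.160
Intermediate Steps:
o = 6 (o = -6*(-1) = 6)
B(f, S) = 2 - (6 + f)/(S + (-7 + S)*(-7 + f)) (B(f, S) = 2 - (f + 6)/(S + (f - 7)*(S - 7)) = 2 - (6 + f)/(S + (-7 + f)*(-7 + S)) = 2 - (6 + f)/(S + (-7 + S)*(-7 + f)))
-48 + B(-1*1, -1)/(-12) = -48 + ((92 - (-15) - 12*(-1) + 2*(-1)*(-1*1))/(49 - (-7) - 6*(-1) - (-1)))/(-12) = -48 - (92 - 15*(-1) + 12 + 2*(-1)*(-1))/(12*(49 - 7*(-1) + 6 - 1*(-1))) = -48 - (92 + 15 + 12 + 2)/(12*(49 + 7 + 6 + 1)) = -48 - 121/(12*63) = -48 - 121/756 = -36409/756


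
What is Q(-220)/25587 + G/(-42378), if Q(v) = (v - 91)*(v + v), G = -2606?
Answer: 977614207/180720981 ≈ 5.4095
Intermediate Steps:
Q(v) = 2*v*(-91 + v) (Q(v) = (-91 + v)*(2*v) = 2*v*(-91 + v))
Q(-220)/25587 + G/(-42378) = (2*(-220)*(-91 - 220))/25587 - 2606/(-42378) = (2*(-220)*(-311))*(1/25587) - 2606*(-1/42378) = 136840*(1/25587) + 1303/21189 = 136840/25587 + 1303/21189 = 977614207/180720981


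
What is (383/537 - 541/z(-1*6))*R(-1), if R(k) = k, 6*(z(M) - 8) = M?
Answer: 287836/3759 ≈ 76.573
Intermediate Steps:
z(M) = 8 + M/6
(383/537 - 541/z(-1*6))*R(-1) = (383/537 - 541/(8 + (-1*6)/6))*(-1) = (383*(1/537) - 541/(8 + (⅙)*(-6)))*(-1) = (383/537 - 541/(8 - 1))*(-1) = (383/537 - 541/7)*(-1) = -287836/3759*(-1) = 287836/3759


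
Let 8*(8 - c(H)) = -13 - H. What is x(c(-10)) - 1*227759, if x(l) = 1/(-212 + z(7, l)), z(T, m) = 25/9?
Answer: -428870206/1883 ≈ -2.2776e+5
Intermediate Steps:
z(T, m) = 25/9 (z(T, m) = 25*(⅑) = 25/9)
c(H) = 77/8 + H/8 (c(H) = 8 - (-13 - H)/8 = 8 + (13/8 + H/8) = 77/8 + H/8)
x(l) = -9/1883 (x(l) = 1/(-212 + 25/9) = 1/(-1883/9) = -9/1883)
x(c(-10)) - 1*227759 = -9/1883 - 1*227759 = -9/1883 - 227759 = -428870206/1883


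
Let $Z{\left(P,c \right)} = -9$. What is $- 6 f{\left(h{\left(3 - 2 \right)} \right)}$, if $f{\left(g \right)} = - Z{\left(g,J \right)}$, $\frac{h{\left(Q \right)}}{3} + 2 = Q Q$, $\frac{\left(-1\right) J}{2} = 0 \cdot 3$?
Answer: $-54$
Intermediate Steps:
$J = 0$ ($J = - 2 \cdot 0 \cdot 3 = \left(-2\right) 0 = 0$)
$h{\left(Q \right)} = -6 + 3 Q^{2}$ ($h{\left(Q \right)} = -6 + 3 Q Q = -6 + 3 Q^{2}$)
$f{\left(g \right)} = 9$ ($f{\left(g \right)} = \left(-1\right) \left(-9\right) = 9$)
$- 6 f{\left(h{\left(3 - 2 \right)} \right)} = \left(-6\right) 9 = -54$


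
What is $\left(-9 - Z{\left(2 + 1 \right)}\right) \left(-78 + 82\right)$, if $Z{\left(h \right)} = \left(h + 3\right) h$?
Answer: $-108$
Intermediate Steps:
$Z{\left(h \right)} = h \left(3 + h\right)$ ($Z{\left(h \right)} = \left(3 + h\right) h = h \left(3 + h\right)$)
$\left(-9 - Z{\left(2 + 1 \right)}\right) \left(-78 + 82\right) = \left(-9 - \left(2 + 1\right) \left(3 + \left(2 + 1\right)\right)\right) \left(-78 + 82\right) = \left(-9 - 3 \left(3 + 3\right)\right) 4 = \left(-9 - 3 \cdot 6\right) 4 = \left(-9 - 18\right) 4 = \left(-27\right) 4 = -108$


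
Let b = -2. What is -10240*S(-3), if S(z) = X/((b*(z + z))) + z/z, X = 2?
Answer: -35840/3 ≈ -11947.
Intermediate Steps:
S(z) = 1 - 1/(2*z) (S(z) = 2/((-2*(z + z))) + z/z = 2/((-4*z)) + 1 = 2*(-1/(4*z)) + 1 = -1/(2*z) + 1 = 1 - 1/(2*z))
-10240*S(-3) = -10240*(-½ - 3)/(-3) = -(-10240)*(-7)/(3*2) = -10240*7/6 = -35840/3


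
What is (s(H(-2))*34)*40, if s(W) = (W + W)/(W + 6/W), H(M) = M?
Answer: 1088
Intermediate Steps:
s(W) = 2*W/(W + 6/W) (s(W) = (2*W)/(W + 6/W) = 2*W/(W + 6/W))
(s(H(-2))*34)*40 = ((2*(-2)**2/(6 + (-2)**2))*34)*40 = ((2*4/(6 + 4))*34)*40 = ((2*4/10)*34)*40 = ((2*4*(1/10))*34)*40 = ((4/5)*34)*40 = (136/5)*40 = 1088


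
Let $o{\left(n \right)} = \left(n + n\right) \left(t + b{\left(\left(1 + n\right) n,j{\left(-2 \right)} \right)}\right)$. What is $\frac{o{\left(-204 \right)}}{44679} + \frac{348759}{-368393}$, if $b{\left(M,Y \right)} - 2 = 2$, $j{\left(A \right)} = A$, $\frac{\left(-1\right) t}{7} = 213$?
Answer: $\frac{69306785389}{5486476949} \approx 12.632$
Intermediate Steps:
$t = -1491$ ($t = \left(-7\right) 213 = -1491$)
$b{\left(M,Y \right)} = 4$ ($b{\left(M,Y \right)} = 2 + 2 = 4$)
$o{\left(n \right)} = - 2974 n$ ($o{\left(n \right)} = \left(n + n\right) \left(-1491 + 4\right) = 2 n \left(-1487\right) = - 2974 n$)
$\frac{o{\left(-204 \right)}}{44679} + \frac{348759}{-368393} = \frac{\left(-2974\right) \left(-204\right)}{44679} + \frac{348759}{-368393} = 606696 \cdot \frac{1}{44679} + 348759 \left(- \frac{1}{368393}\right) = \frac{202232}{14893} - \frac{348759}{368393} = \frac{69306785389}{5486476949}$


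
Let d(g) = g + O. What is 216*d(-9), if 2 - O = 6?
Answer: -2808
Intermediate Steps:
O = -4 (O = 2 - 1*6 = 2 - 6 = -4)
d(g) = -4 + g (d(g) = g - 4 = -4 + g)
216*d(-9) = 216*(-4 - 9) = 216*(-13) = -2808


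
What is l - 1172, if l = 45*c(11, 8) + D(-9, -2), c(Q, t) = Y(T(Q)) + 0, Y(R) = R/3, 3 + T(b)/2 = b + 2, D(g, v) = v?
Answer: -874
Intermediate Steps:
T(b) = -2 + 2*b (T(b) = -6 + 2*(b + 2) = -6 + 2*(2 + b) = -6 + (4 + 2*b) = -2 + 2*b)
Y(R) = R/3 (Y(R) = R*(1/3) = R/3)
c(Q, t) = -2/3 + 2*Q/3 (c(Q, t) = (-2 + 2*Q)/3 + 0 = (-2/3 + 2*Q/3) + 0 = -2/3 + 2*Q/3)
l = 298 (l = 45*(-2/3 + (2/3)*11) - 2 = 45*(-2/3 + 22/3) - 2 = 45*(20/3) - 2 = 300 - 2 = 298)
l - 1172 = 298 - 1172 = -874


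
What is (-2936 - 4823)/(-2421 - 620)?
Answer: 7759/3041 ≈ 2.5515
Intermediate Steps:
(-2936 - 4823)/(-2421 - 620) = -7759/(-3041) = -7759*(-1/3041) = 7759/3041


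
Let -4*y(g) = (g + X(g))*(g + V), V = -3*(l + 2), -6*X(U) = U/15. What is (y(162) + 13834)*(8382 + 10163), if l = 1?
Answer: 571657043/4 ≈ 1.4291e+8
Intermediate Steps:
X(U) = -U/90 (X(U) = -U/(6*15) = -U/90)
V = -9 (V = -3*(1 + 2) = -3*3 = -9)
y(g) = -89*g*(-9 + g)/360 (y(g) = -(g - g/90)*(g - 9)/4 = -89*g/90*(-9 + g)/4 = -89*g*(-9 + g)/360)
(y(162) + 13834)*(8382 + 10163) = ((89/360)*162*(9 - 1*162) + 13834)*(8382 + 10163) = ((89/360)*162*(9 - 162) + 13834)*18545 = ((89/360)*162*(-153) + 13834)*18545 = (-122553/20 + 13834)*18545 = (154127/20)*18545 = 571657043/4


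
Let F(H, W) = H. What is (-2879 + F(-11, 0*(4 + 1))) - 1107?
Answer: -3997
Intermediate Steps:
(-2879 + F(-11, 0*(4 + 1))) - 1107 = (-2879 - 11) - 1107 = -2890 - 1107 = -3997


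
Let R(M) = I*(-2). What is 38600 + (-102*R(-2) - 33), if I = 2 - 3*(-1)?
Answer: 39587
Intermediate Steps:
I = 5 (I = 2 + 3 = 5)
R(M) = -10 (R(M) = 5*(-2) = -10)
38600 + (-102*R(-2) - 33) = 38600 + (-102*(-10) - 33) = 38600 + (1020 - 33) = 38600 + 987 = 39587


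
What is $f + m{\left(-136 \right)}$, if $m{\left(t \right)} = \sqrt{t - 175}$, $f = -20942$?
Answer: $-20942 + i \sqrt{311} \approx -20942.0 + 17.635 i$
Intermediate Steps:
$m{\left(t \right)} = \sqrt{-175 + t}$
$f + m{\left(-136 \right)} = -20942 + \sqrt{-175 - 136} = -20942 + \sqrt{-311} = -20942 + i \sqrt{311}$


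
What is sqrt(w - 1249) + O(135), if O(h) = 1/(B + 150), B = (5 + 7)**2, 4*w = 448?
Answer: 1/294 + I*sqrt(1137) ≈ 0.0034014 + 33.719*I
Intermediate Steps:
w = 112 (w = (1/4)*448 = 112)
B = 144 (B = 12**2 = 144)
O(h) = 1/294 (O(h) = 1/(144 + 150) = 1/294)
sqrt(w - 1249) + O(135) = sqrt(112 - 1249) + 1/294 = sqrt(-1137) + 1/294 = I*sqrt(1137) + 1/294 = 1/294 + I*sqrt(1137)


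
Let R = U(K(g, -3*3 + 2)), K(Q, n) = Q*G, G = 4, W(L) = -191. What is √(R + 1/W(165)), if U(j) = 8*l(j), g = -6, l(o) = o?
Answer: 13*I*√41447/191 ≈ 13.857*I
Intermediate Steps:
K(Q, n) = 4*Q (K(Q, n) = Q*4 = 4*Q)
U(j) = 8*j
R = -192 (R = 8*(4*(-6)) = 8*(-24) = -192)
√(R + 1/W(165)) = √(-192 + 1/(-191)) = √(-192 - 1/191) = √(-36673/191) = 13*I*√41447/191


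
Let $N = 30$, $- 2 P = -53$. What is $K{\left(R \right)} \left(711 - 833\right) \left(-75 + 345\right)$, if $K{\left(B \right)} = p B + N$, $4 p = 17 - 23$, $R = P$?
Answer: $321165$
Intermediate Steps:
$P = \frac{53}{2}$ ($P = \left(- \frac{1}{2}\right) \left(-53\right) = \frac{53}{2} \approx 26.5$)
$R = \frac{53}{2} \approx 26.5$
$p = - \frac{3}{2}$ ($p = \frac{17 - 23}{4} = \frac{1}{4} \left(-6\right) = - \frac{3}{2} \approx -1.5$)
$K{\left(B \right)} = 30 - \frac{3 B}{2}$ ($K{\left(B \right)} = - \frac{3 B}{2} + 30 = 30 - \frac{3 B}{2}$)
$K{\left(R \right)} \left(711 - 833\right) \left(-75 + 345\right) = \left(30 - \frac{159}{4}\right) \left(711 - 833\right) \left(-75 + 345\right) = \left(30 - \frac{159}{4}\right) \left(\left(-122\right) 270\right) = \left(- \frac{39}{4}\right) \left(-32940\right) = 321165$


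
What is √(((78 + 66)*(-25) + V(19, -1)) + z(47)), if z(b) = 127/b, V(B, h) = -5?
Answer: 6*I*√221041/47 ≈ 60.019*I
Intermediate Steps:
√(((78 + 66)*(-25) + V(19, -1)) + z(47)) = √(((78 + 66)*(-25) - 5) + 127/47) = √((144*(-25) - 5) + 127*(1/47)) = √((-3600 - 5) + 127/47) = √(-3605 + 127/47) = √(-169308/47) = 6*I*√221041/47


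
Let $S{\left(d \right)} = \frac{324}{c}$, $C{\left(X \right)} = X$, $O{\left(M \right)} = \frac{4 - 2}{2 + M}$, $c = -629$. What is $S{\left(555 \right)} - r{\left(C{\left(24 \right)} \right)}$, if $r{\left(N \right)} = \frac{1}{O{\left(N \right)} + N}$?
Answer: $- \frac{109589}{196877} \approx -0.55664$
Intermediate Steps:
$O{\left(M \right)} = \frac{2}{2 + M}$
$S{\left(d \right)} = - \frac{324}{629}$ ($S{\left(d \right)} = \frac{324}{-629} = 324 \left(- \frac{1}{629}\right) = - \frac{324}{629}$)
$r{\left(N \right)} = \frac{1}{N + \frac{2}{2 + N}}$ ($r{\left(N \right)} = \frac{1}{\frac{2}{2 + N} + N} = \frac{1}{N + \frac{2}{2 + N}}$)
$S{\left(555 \right)} - r{\left(C{\left(24 \right)} \right)} = - \frac{324}{629} - \frac{2 + 24}{2 + 24 \left(2 + 24\right)} = - \frac{324}{629} - \frac{1}{2 + 24 \cdot 26} \cdot 26 = - \frac{324}{629} - \frac{1}{2 + 624} \cdot 26 = - \frac{324}{629} - \frac{1}{626} \cdot 26 = - \frac{324}{629} - \frac{13}{313} = - \frac{109589}{196877}$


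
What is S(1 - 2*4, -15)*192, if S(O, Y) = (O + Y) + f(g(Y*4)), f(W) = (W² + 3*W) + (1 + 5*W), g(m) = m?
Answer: 595008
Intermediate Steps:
f(W) = 1 + W² + 8*W
S(O, Y) = 1 + O + 16*Y² + 33*Y (S(O, Y) = (O + Y) + (1 + (Y*4)² + 8*(Y*4)) = (O + Y) + (1 + (4*Y)² + 8*(4*Y)) = (O + Y) + (1 + 16*Y² + 32*Y) = 1 + O + 16*Y² + 33*Y)
S(1 - 2*4, -15)*192 = (1 + (1 - 2*4) + 16*(-15)² + 33*(-15))*192 = (1 + (1 - 8) + 16*225 - 495)*192 = (1 - 7 + 3600 - 495)*192 = 3099*192 = 595008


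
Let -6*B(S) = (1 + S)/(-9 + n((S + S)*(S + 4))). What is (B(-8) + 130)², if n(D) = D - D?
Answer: 49182169/2916 ≈ 16866.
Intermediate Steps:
n(D) = 0
B(S) = 1/54 + S/54 (B(S) = -(1 + S)/(6*(-9 + 0)) = -(1 + S)/(6*(-9)) = -(1 + S)*(-1)/(6*9) = -(-⅑ - S/9)/6 = 1/54 + S/54)
(B(-8) + 130)² = ((1/54 + (1/54)*(-8)) + 130)² = ((1/54 - 4/27) + 130)² = (-7/54 + 130)² = (7013/54)² = 49182169/2916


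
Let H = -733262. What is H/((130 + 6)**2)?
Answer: -366631/9248 ≈ -39.644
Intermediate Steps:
H/((130 + 6)**2) = -733262/(130 + 6)**2 = -733262/(136**2) = -733262/18496 = -733262*1/18496 = -366631/9248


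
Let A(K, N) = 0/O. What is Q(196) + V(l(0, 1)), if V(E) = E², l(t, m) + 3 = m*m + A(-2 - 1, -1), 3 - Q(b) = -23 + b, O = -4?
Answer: -166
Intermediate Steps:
Q(b) = 26 - b (Q(b) = 3 - (-23 + b) = 3 + (23 - b) = 26 - b)
A(K, N) = 0 (A(K, N) = 0/(-4) = 0*(-¼) = 0)
l(t, m) = -3 + m² (l(t, m) = -3 + (m*m + 0) = -3 + (m² + 0) = -3 + m²)
Q(196) + V(l(0, 1)) = (26 - 1*196) + (-3 + 1²)² = (26 - 196) + (-3 + 1)² = -170 + (-2)² = -170 + 4 = -166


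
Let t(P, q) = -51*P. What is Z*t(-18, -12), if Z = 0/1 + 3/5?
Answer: 2754/5 ≈ 550.80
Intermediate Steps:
Z = 3/5 (Z = 0*1 + 3*(1/5) = 0 + 3/5 = 3/5 ≈ 0.60000)
Z*t(-18, -12) = 3*(-51*(-18))/5 = (3/5)*918 = 2754/5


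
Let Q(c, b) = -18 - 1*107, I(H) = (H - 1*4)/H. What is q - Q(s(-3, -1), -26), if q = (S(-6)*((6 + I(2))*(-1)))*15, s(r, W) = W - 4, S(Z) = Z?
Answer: 575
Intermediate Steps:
s(r, W) = -4 + W
I(H) = (-4 + H)/H (I(H) = (H - 4)/H = (-4 + H)/H)
Q(c, b) = -125 (Q(c, b) = -18 - 107 = -125)
q = 450 (q = -6*(6 + (-4 + 2)/2)*(-1)*15 = -6*(6 + (½)*(-2))*(-1)*15 = -6*(6 - 1)*(-1)*15 = -30*(-1)*15 = -6*(-5)*15 = 30*15 = 450)
q - Q(s(-3, -1), -26) = 450 - 1*(-125) = 450 + 125 = 575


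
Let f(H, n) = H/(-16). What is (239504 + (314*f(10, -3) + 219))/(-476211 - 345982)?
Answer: -958107/3288772 ≈ -0.29133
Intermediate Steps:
f(H, n) = -H/16 (f(H, n) = H*(-1/16) = -H/16)
(239504 + (314*f(10, -3) + 219))/(-476211 - 345982) = (239504 + (314*(-1/16*10) + 219))/(-476211 - 345982) = (239504 + (314*(-5/8) + 219))/(-822193) = (239504 + (-785/4 + 219))*(-1/822193) = (239504 + 91/4)*(-1/822193) = (958107/4)*(-1/822193) = -958107/3288772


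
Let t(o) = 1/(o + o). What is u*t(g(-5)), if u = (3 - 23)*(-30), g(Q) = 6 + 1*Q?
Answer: 300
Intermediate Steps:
g(Q) = 6 + Q
t(o) = 1/(2*o)
u = 600 (u = -20*(-30) = 600)
u*t(g(-5)) = 600*(1/(2*(6 - 5))) = 600*((½)/1) = 600*((½)*1) = 600*(½) = 300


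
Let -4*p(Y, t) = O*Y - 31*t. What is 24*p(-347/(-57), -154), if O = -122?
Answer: -459568/19 ≈ -24188.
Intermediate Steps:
p(Y, t) = 31*t/4 + 61*Y/2 (p(Y, t) = -(-122*Y - 31*t)/4 = 31*t/4 + 61*Y/2)
24*p(-347/(-57), -154) = 24*((31/4)*(-154) + 61*(-347/(-57))/2) = 24*(-2387/2 + 61*(-347*(-1/57))/2) = 24*(-2387/2 + (61/2)*(347/57)) = 24*(-2387/2 + 21167/114) = 24*(-57446/57) = -459568/19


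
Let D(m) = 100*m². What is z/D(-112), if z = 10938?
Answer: 5469/627200 ≈ 0.0087197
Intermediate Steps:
z/D(-112) = 10938/((100*(-112)²)) = 10938/((100*12544)) = 10938/1254400 = 10938*(1/1254400) = 5469/627200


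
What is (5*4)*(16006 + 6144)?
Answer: 443000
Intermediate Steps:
(5*4)*(16006 + 6144) = 20*22150 = 443000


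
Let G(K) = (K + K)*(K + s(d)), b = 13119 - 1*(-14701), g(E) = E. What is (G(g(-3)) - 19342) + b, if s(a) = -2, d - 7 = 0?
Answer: 8508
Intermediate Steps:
d = 7 (d = 7 + 0 = 7)
b = 27820 (b = 13119 + 14701 = 27820)
G(K) = 2*K*(-2 + K) (G(K) = (K + K)*(K - 2) = (2*K)*(-2 + K) = 2*K*(-2 + K))
(G(g(-3)) - 19342) + b = (2*(-3)*(-2 - 3) - 19342) + 27820 = (2*(-3)*(-5) - 19342) + 27820 = (30 - 19342) + 27820 = -19312 + 27820 = 8508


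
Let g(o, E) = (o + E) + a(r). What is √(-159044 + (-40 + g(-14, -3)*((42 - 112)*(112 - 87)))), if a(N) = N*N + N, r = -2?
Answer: 13*I*√786 ≈ 364.46*I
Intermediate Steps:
a(N) = N + N² (a(N) = N² + N = N + N²)
g(o, E) = 2 + E + o (g(o, E) = (o + E) - 2*(1 - 2) = (E + o) - 2*(-1) = (E + o) + 2 = 2 + E + o)
√(-159044 + (-40 + g(-14, -3)*((42 - 112)*(112 - 87)))) = √(-159044 + (-40 + (2 - 3 - 14)*((42 - 112)*(112 - 87)))) = √(-159044 + (-40 - (-1050)*25)) = √(-159044 + (-40 - 15*(-1750))) = √(-159044 + (-40 + 26250)) = √(-159044 + 26210) = √(-132834) = 13*I*√786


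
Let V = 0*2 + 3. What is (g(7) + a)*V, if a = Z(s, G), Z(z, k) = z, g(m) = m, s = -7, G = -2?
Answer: 0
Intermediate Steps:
a = -7
V = 3 (V = 0 + 3 = 3)
(g(7) + a)*V = (7 - 7)*3 = 0*3 = 0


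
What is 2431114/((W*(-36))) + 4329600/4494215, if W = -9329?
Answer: 2745015341/334668546 ≈ 8.2022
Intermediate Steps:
2431114/((W*(-36))) + 4329600/4494215 = 2431114/((-9329*(-36))) + 4329600/4494215 = 2431114/335844 + 4329600*(1/4494215) = 2431114*(1/335844) + 1920/1993 = 1215557/167922 + 1920/1993 = 2745015341/334668546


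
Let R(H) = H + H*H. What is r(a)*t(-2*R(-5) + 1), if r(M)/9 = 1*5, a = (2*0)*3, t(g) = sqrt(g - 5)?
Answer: 90*I*sqrt(11) ≈ 298.5*I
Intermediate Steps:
R(H) = H + H**2
t(g) = sqrt(-5 + g)
a = 0 (a = 0*3 = 0)
r(M) = 45 (r(M) = 9*(1*5) = 9*5 = 45)
r(a)*t(-2*R(-5) + 1) = 45*sqrt(-5 + (-(-10)*(1 - 5) + 1)) = 45*sqrt(-5 + (-(-10)*(-4) + 1)) = 45*sqrt(-5 + (-2*20 + 1)) = 45*sqrt(-5 + (-40 + 1)) = 45*sqrt(-5 - 39) = 45*sqrt(-44) = 45*(2*I*sqrt(11)) = 90*I*sqrt(11)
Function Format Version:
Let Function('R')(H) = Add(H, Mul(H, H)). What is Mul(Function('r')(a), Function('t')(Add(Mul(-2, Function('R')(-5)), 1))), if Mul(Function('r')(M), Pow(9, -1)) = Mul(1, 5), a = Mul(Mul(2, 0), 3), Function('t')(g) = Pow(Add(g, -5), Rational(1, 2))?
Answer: Mul(90, I, Pow(11, Rational(1, 2))) ≈ Mul(298.50, I)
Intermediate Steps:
Function('R')(H) = Add(H, Pow(H, 2))
Function('t')(g) = Pow(Add(-5, g), Rational(1, 2))
a = 0 (a = Mul(0, 3) = 0)
Function('r')(M) = 45 (Function('r')(M) = Mul(9, Mul(1, 5)) = Mul(9, 5) = 45)
Mul(Function('r')(a), Function('t')(Add(Mul(-2, Function('R')(-5)), 1))) = Mul(45, Pow(Add(-5, Add(Mul(-2, Mul(-5, Add(1, -5))), 1)), Rational(1, 2))) = Mul(45, Pow(Add(-5, Add(Mul(-2, Mul(-5, -4)), 1)), Rational(1, 2))) = Mul(45, Pow(Add(-5, Add(Mul(-2, 20), 1)), Rational(1, 2))) = Mul(45, Pow(Add(-5, Add(-40, 1)), Rational(1, 2))) = Mul(45, Pow(Add(-5, -39), Rational(1, 2))) = Mul(45, Pow(-44, Rational(1, 2))) = Mul(45, Mul(2, I, Pow(11, Rational(1, 2)))) = Mul(90, I, Pow(11, Rational(1, 2)))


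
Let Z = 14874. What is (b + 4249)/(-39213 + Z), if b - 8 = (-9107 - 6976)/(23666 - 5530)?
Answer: -25729623/147137368 ≈ -0.17487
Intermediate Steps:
b = 129005/18136 (b = 8 + (-9107 - 6976)/(23666 - 5530) = 8 - 16083/18136 = 129005/18136 ≈ 7.1132)
(b + 4249)/(-39213 + Z) = (129005/18136 + 4249)/(-39213 + 14874) = (77188869/18136)/(-24339) = (77188869/18136)*(-1/24339) = -25729623/147137368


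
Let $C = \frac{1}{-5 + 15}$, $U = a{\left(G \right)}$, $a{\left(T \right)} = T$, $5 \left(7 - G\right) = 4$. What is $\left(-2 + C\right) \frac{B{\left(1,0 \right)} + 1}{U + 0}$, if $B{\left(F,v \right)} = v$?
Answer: $- \frac{19}{62} \approx -0.30645$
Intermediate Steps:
$G = \frac{31}{5}$ ($G = 7 - \frac{4}{5} = \frac{31}{5} \approx 6.2$)
$U = \frac{31}{5} \approx 6.2$
$C = \frac{1}{10} \approx 0.1$
$\left(-2 + C\right) \frac{B{\left(1,0 \right)} + 1}{U + 0} = \left(-2 + \frac{1}{10}\right) \frac{0 + 1}{\frac{31}{5} + 0} = - \frac{19 \cdot 1 \frac{1}{\frac{31}{5}}}{10} = - \frac{19 \cdot 1 \cdot \frac{5}{31}}{10} = \left(- \frac{19}{10}\right) \frac{5}{31} = - \frac{19}{62}$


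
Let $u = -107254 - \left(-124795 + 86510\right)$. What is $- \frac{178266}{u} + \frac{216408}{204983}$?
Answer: $\frac{51466942830}{14137472527} \approx 3.6405$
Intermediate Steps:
$u = -68969$ ($u = -107254 - -38285 = -107254 + 38285 = -68969$)
$- \frac{178266}{u} + \frac{216408}{204983} = - \frac{178266}{-68969} + \frac{216408}{204983} = \left(-178266\right) \left(- \frac{1}{68969}\right) + 216408 \cdot \frac{1}{204983} = \frac{178266}{68969} + \frac{216408}{204983} = \frac{51466942830}{14137472527}$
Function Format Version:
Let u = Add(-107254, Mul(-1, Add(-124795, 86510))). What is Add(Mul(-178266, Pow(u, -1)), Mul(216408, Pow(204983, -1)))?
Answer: Rational(51466942830, 14137472527) ≈ 3.6405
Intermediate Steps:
u = -68969 (u = Add(-107254, Mul(-1, -38285)) = Add(-107254, 38285) = -68969)
Add(Mul(-178266, Pow(u, -1)), Mul(216408, Pow(204983, -1))) = Add(Mul(-178266, Pow(-68969, -1)), Mul(216408, Pow(204983, -1))) = Add(Mul(-178266, Rational(-1, 68969)), Mul(216408, Rational(1, 204983))) = Add(Rational(178266, 68969), Rational(216408, 204983)) = Rational(51466942830, 14137472527)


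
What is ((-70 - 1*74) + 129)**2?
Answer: 225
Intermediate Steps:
((-70 - 1*74) + 129)**2 = ((-70 - 74) + 129)**2 = (-144 + 129)**2 = (-15)**2 = 225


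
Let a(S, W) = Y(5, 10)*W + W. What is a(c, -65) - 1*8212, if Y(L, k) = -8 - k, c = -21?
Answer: -7107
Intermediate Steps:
a(S, W) = -17*W (a(S, W) = (-8 - 1*10)*W + W = (-8 - 10)*W + W = -18*W + W = -17*W)
a(c, -65) - 1*8212 = -17*(-65) - 1*8212 = 1105 - 8212 = -7107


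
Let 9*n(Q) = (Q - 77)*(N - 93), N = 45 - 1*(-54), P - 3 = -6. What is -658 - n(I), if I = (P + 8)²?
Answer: -1870/3 ≈ -623.33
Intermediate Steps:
P = -3 (P = 3 - 6 = -3)
N = 99 (N = 45 + 54 = 99)
I = 25 (I = (-3 + 8)² = 5² = 25)
n(Q) = -154/3 + 2*Q/3 (n(Q) = ((Q - 77)*(99 - 93))/9 = ((-77 + Q)*6)/9 = (-462 + 6*Q)/9 = -154/3 + 2*Q/3)
-658 - n(I) = -658 - (-154/3 + (⅔)*25) = -658 - (-154/3 + 50/3) = -658 - 1*(-104/3) = -658 + 104/3 = -1870/3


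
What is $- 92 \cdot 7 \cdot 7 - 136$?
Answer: $-4644$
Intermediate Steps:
$- 92 \cdot 7 \cdot 7 - 136 = \left(-92\right) 49 - 136 = -4508 - 136 = -4644$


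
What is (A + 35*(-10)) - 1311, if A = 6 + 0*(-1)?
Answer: -1655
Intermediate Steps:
A = 6 (A = 6 + 0 = 6)
(A + 35*(-10)) - 1311 = (6 + 35*(-10)) - 1311 = (6 - 350) - 1311 = -344 - 1311 = -1655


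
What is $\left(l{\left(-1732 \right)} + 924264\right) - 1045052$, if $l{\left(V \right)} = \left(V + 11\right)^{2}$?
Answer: $2841053$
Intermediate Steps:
$l{\left(V \right)} = \left(11 + V\right)^{2}$
$\left(l{\left(-1732 \right)} + 924264\right) - 1045052 = \left(\left(11 - 1732\right)^{2} + 924264\right) - 1045052 = \left(\left(-1721\right)^{2} + 924264\right) - 1045052 = \left(2961841 + 924264\right) - 1045052 = 3886105 - 1045052 = 2841053$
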